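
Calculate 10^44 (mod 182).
100

Repeated squaring. Binary of 44 = 101100.
10^1 ≡ 10 (mod 182); 10^2 ≡ 100 (mod 182); 10^4 ≡ 172 (mod 182); 10^8 ≡ 100 (mod 182); 10^16 ≡ 172 (mod 182); 10^32 ≡ 100 (mod 182)
10^44 = 10^4 × 10^8 × 10^32 ≡ 100 (mod 182)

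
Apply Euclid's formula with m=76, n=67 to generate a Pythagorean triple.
(1287, 10184, 10265)

Euclid's formula: a = m² - n², b = 2mn, c = m² + n²
m = 76, n = 67
a = 76² - 67² = 5776 - 4489 = 1287
b = 2 × 76 × 67 = 10184
c = 76² + 67² = 5776 + 4489 = 10265
Verification: 1287² + 10184² = 1656369 + 103713856 = 105370225 = 10265² ✓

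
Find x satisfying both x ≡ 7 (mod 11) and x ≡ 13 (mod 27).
40

Using Chinese Remainder Theorem:
M = 11 × 27 = 297
M1 = 27, M2 = 11
y1 = 27^(-1) mod 11 = 9
y2 = 11^(-1) mod 27 = 5
x = (7×27×9 + 13×11×5) mod 297 = 40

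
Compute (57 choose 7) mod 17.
0

Using Lucas' theorem:
Write n=57 and k=7 in base 17:
n in base 17: [3, 6]
k in base 17: [0, 7]
C(57,7) mod 17 = ∏ C(n_i, k_i) mod 17
Digit binomials (mod 17): C(3,0) = 1; C(6,7) = 0 (k_i > n_i)
Product: 1 × 0 = 0 ≡ 0 (mod 17)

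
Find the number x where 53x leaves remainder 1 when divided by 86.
13

gcd(53, 86) = 1, so the inverse exists.
Extended Euclidean algorithm on (86, 53):
86 = 1 × 53 + 33  ⟹  33 = (1)·86 + (-1)·53
53 = 1 × 33 + 20  ⟹  20 = (-1)·86 + (2)·53
33 = 1 × 20 + 13  ⟹  13 = (2)·86 + (-3)·53
20 = 1 × 13 + 7  ⟹  7 = (-3)·86 + (5)·53
13 = 1 × 7 + 6  ⟹  6 = (5)·86 + (-8)·53
7 = 1 × 6 + 1  ⟹  1 = (-8)·86 + (13)·53
So (13)·53 ≡ 1 (mod 86), i.e. 53^(-1) ≡ 13 (mod 86).
Check: 53 × 13 = 689 ≡ 1 (mod 86)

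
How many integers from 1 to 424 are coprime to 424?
208

424 = 2^3 × 53
φ(n) = n × ∏(1 - 1/p) for each prime p dividing n
φ(424) = 424 × (1 - 1/2) × (1 - 1/53) = 208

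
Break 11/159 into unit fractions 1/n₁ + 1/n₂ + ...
1/15 + 1/398 + 1/316410

Greedy algorithm:
11/159: ceiling(159/11) = 15, use 1/15
2/795: ceiling(795/2) = 398, use 1/398
1/316410: ceiling(316410/1) = 316410, use 1/316410
Result: 11/159 = 1/15 + 1/398 + 1/316410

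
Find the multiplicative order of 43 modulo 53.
26

53 is prime, so ord(43) divides φ(53) = 52.
Divisors of 52: 1, 2, 4, 13, 26, 52.
Repeated squaring: 43^1 ≡ 43, 43^2 ≡ 47, 43^4 ≡ 36, 43^8 ≡ 24, 43^16 ≡ 46, 43^32 ≡ 49 (mod 53).
Test 43^d mod 53 for each divisor d in increasing order:
43^1 ≡ 43
43^2 ≡ 47
43^4 ≡ 36
43^13 = 43^8·43^4·43^1 ≡ 52
43^26 = 43^16·43^8·43^2 ≡ 1  ← first divisor giving 1
The order is 26.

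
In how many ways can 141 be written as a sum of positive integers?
16670689208

p(n) counts ways to write n as a sum of positive integers (order ignored).
Euler's pentagonal recurrence: p(k) = p(k-1) + p(k-2) - p(k-5) - p(k-7) + p(k-12) + p(k-15) - ... (offsets j(3j∓1)/2, signs ++--, p(0)=1, p(<0)=0).
DP table for k = 0..140: p(0)=1, p(1)=1, p(2)=2, p(3)=3, p(4)=5, p(5)=7, p(6)=11, p(7)=15, p(8)=22, p(9)=30, p(10)=42, p(11)=56, p(12)=77, p(13)=101, p(14)=135, p(15)=176, p(16)=231, p(17)=297, p(18)=385, p(19)=490, p(20)=627, p(21)=792, p(22)=1002, p(23)=1255, p(24)=1575, p(25)=1958, p(26)=2436, p(27)=3010, p(28)=3718, p(29)=4565, p(30)=5604, p(31)=6842, p(32)=8349, p(33)=10143, p(34)=12310, p(35)=14883, p(36)=17977, p(37)=21637, p(38)=26015, p(39)=31185, p(40)=37338, p(41)=44583, p(42)=53174, p(43)=63261, p(44)=75175, p(45)=89134, p(46)=105558, p(47)=124754, p(48)=147273, p(49)=173525, p(50)=204226, p(51)=239943, p(52)=281589, p(53)=329931, p(54)=386155, p(55)=451276, p(56)=526823, p(57)=614154, p(58)=715220, p(59)=831820, p(60)=966467, p(61)=1121505, p(62)=1300156, p(63)=1505499, p(64)=1741630, p(65)=2012558, p(66)=2323520, p(67)=2679689, p(68)=3087735, p(69)=3554345, p(70)=4087968, p(71)=4697205, p(72)=5392783, p(73)=6185689, p(74)=7089500, p(75)=8118264, p(76)=9289091, p(77)=10619863, p(78)=12132164, p(79)=13848650, p(80)=15796476, p(81)=18004327, p(82)=20506255, p(83)=23338469, p(84)=26543660, p(85)=30167357, p(86)=34262962, p(87)=38887673, p(88)=44108109, p(89)=49995925, p(90)=56634173, p(91)=64112359, p(92)=72533807, p(93)=82010177, p(94)=92669720, p(95)=104651419, p(96)=118114304, p(97)=133230930, p(98)=150198136, p(99)=169229875, p(100)=190569292, p(101)=214481126, p(102)=241265379, p(103)=271248950, p(104)=304801365, p(105)=342325709, p(106)=384276336, p(107)=431149389, p(108)=483502844, p(109)=541946240, p(110)=607163746, p(111)=679903203, p(112)=761002156, p(113)=851376628, p(114)=952050665, p(115)=1064144451, p(116)=1188908248, p(117)=1327710076, p(118)=1482074143, p(119)=1653668665, p(120)=1844349560, p(121)=2056148051, p(122)=2291320912, p(123)=2552338241, p(124)=2841940500, p(125)=3163127352, p(126)=3519222692, p(127)=3913864295, p(128)=4351078600, p(129)=4835271870, p(130)=5371315400, p(131)=5964539504, p(132)=6620830889, p(133)=7346629512, p(134)=8149040695, p(135)=9035836076, p(136)=10015581680, p(137)=11097645016, p(138)=12292341831, p(139)=13610949895, p(140)=15065878135.
Final step: p(141) = p(140) + p(139) - p(136) - p(134) + p(129) + p(126) - p(119) - p(115) + p(106) + p(101) - p(90) - p(84) + p(71) + p(64) - p(49) - p(41) + p(24) + p(15)
= 15065878135 + 13610949895 - 10015581680 - 8149040695 + 4835271870 + 3519222692 - 1653668665 - 1064144451 + 384276336 + 214481126 - 56634173 - 26543660 + 4697205 + 1741630 - 173525 - 44583 + 1575 + 176
= 16670689208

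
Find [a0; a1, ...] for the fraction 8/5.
[1; 1, 1, 2]

Euclidean algorithm steps:
8 = 1 × 5 + 3
5 = 1 × 3 + 2
3 = 1 × 2 + 1
2 = 2 × 1 + 0
Continued fraction: [1; 1, 1, 2]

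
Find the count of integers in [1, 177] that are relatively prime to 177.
116

177 = 3 × 59
φ(n) = n × ∏(1 - 1/p) for each prime p dividing n
φ(177) = 177 × (1 - 1/3) × (1 - 1/59) = 116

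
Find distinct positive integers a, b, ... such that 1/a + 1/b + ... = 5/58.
1/12 + 1/348

Greedy algorithm:
5/58: ceiling(58/5) = 12, use 1/12
1/348: ceiling(348/1) = 348, use 1/348
Result: 5/58 = 1/12 + 1/348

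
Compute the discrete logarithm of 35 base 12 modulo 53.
47

Baby-step giant-step with step n = ⌈√53⌉ = 8.
Baby steps 12^j mod 53 (j:value) for j=0..7: 0:1, 1:12, 2:38, 3:32, 4:13, 5:50, 6:17, 7:45.
Giant-step multiplier: 12^(-8) ≡ 12^(52-8) = 12^44 ≡ 16 (mod 53).
Giant steps γ_i = 35·16^i mod 53: γ_0=35, γ_1=30, γ_2=3, γ_3=48, γ_4=26, γ_5=45 (in table at j=7).
x = i·n + j = 5·8 + 7 = 47.
Check: 12^47 ≡ 35 (mod 53).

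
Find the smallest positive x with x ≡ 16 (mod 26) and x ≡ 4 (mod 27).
328

Using Chinese Remainder Theorem:
M = 26 × 27 = 702
M1 = 27, M2 = 26
y1 = 27^(-1) mod 26 = 1
y2 = 26^(-1) mod 27 = 26
x = (16×27×1 + 4×26×26) mod 702 = 328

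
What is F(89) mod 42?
13

Matrix identity: Q^n = [[F_(n+1), F_n], [F_n, F_(n-1)]] with Q = [[1,1],[1,0]].
n = 89 = 1011001₂. Square-and-multiply, entries mod 42:
Q^1 = [[1,1],[1,0]]
Q^2 = (Q^1)² = [[2,1],[1,1]]
Q^5 = (Q^2)²·Q = [[8,5],[5,3]]
Q^11 = (Q^5)²·Q = [[18,5],[5,13]]
Q^22 = (Q^11)² = [[13,29],[29,26]]
Q^44 = (Q^22)² = [[2,39],[39,5]]
Q^89 = (Q^44)²·Q = [[34,13],[13,21]]
F_89 mod 42 = Q^89[0][1] = 13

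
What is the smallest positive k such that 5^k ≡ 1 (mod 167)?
166

167 is prime, so ord(5) divides φ(167) = 166.
Divisors of 166: 1, 2, 83, 166.
Repeated squaring: 5^1 ≡ 5, 5^2 ≡ 25, 5^4 ≡ 124, 5^8 ≡ 12, 5^16 ≡ 144, 5^32 ≡ 28, 5^64 ≡ 116, 5^128 ≡ 96 (mod 167).
Test 5^d mod 167 for each divisor d in increasing order:
5^1 ≡ 5
5^2 ≡ 25
5^83 = 5^64·5^16·5^2·5^1 ≡ 166
5^166 = 5^128·5^32·5^4·5^2 ≡ 1  ← first divisor giving 1
The order is 166.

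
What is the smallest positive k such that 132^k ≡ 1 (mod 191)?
190

191 is prime, so ord(132) divides φ(191) = 190.
Divisors of 190: 1, 2, 5, 10, 19, 38, 95, 190.
Repeated squaring: 132^1 ≡ 132, 132^2 ≡ 43, 132^4 ≡ 130, 132^8 ≡ 92, 132^16 ≡ 60, 132^32 ≡ 162, 132^64 ≡ 77, 132^128 ≡ 8 (mod 191).
Test 132^d mod 191 for each divisor d in increasing order:
132^1 ≡ 132
132^2 ≡ 43
132^5 = 132^4·132^1 ≡ 161
132^10 = 132^8·132^2 ≡ 136
132^19 = 132^16·132^2·132^1 ≡ 7
132^38 = 132^32·132^4·132^2 ≡ 49
132^95 = 132^64·132^16·132^8·132^4·132^2·132^1 ≡ 190
132^190 = 132^128·132^32·132^16·132^8·132^4·132^2 ≡ 1  ← first divisor giving 1
The order is 190.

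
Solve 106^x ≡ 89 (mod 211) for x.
111

Baby-step giant-step with step n = ⌈√211⌉ = 15.
Baby steps 106^j mod 211 (j:value) for j=0..14: 0:1, 1:106, 2:53, 3:132, 4:66, 5:33, 6:122, 7:61, 8:136, 9:68, 10:34, 11:17, 12:114, 13:57, 14:134.
Giant-step multiplier: 106^(-15) ≡ 106^(210-15) = 106^195 ≡ 63 (mod 211).
Giant steps γ_i = 89·63^i mod 211: γ_0=89, γ_1=121, γ_2=27, γ_3=13, γ_4=186, γ_5=113, γ_6=156, γ_7=122 (in table at j=6).
x = i·n + j = 7·15 + 6 = 111.
Check: 106^111 ≡ 89 (mod 211).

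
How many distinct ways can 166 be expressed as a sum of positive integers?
189334822579

p(n) counts ways to write n as a sum of positive integers (order ignored).
Euler's pentagonal recurrence: p(k) = p(k-1) + p(k-2) - p(k-5) - p(k-7) + p(k-12) + p(k-15) - ... (offsets j(3j∓1)/2, signs ++--, p(0)=1, p(<0)=0).
DP table for k = 0..165: p(0)=1, p(1)=1, p(2)=2, p(3)=3, p(4)=5, p(5)=7, p(6)=11, p(7)=15, p(8)=22, p(9)=30, p(10)=42, p(11)=56, p(12)=77, p(13)=101, p(14)=135, p(15)=176, p(16)=231, p(17)=297, p(18)=385, p(19)=490, p(20)=627, p(21)=792, p(22)=1002, p(23)=1255, p(24)=1575, p(25)=1958, p(26)=2436, p(27)=3010, p(28)=3718, p(29)=4565, p(30)=5604, p(31)=6842, p(32)=8349, p(33)=10143, p(34)=12310, p(35)=14883, p(36)=17977, p(37)=21637, p(38)=26015, p(39)=31185, p(40)=37338, p(41)=44583, p(42)=53174, p(43)=63261, p(44)=75175, p(45)=89134, p(46)=105558, p(47)=124754, p(48)=147273, p(49)=173525, p(50)=204226, p(51)=239943, p(52)=281589, p(53)=329931, p(54)=386155, p(55)=451276, p(56)=526823, p(57)=614154, p(58)=715220, p(59)=831820, p(60)=966467, p(61)=1121505, p(62)=1300156, p(63)=1505499, p(64)=1741630, p(65)=2012558, p(66)=2323520, p(67)=2679689, p(68)=3087735, p(69)=3554345, p(70)=4087968, p(71)=4697205, p(72)=5392783, p(73)=6185689, p(74)=7089500, p(75)=8118264, p(76)=9289091, p(77)=10619863, p(78)=12132164, p(79)=13848650, p(80)=15796476, p(81)=18004327, p(82)=20506255, p(83)=23338469, p(84)=26543660, p(85)=30167357, p(86)=34262962, p(87)=38887673, p(88)=44108109, p(89)=49995925, p(90)=56634173, p(91)=64112359, p(92)=72533807, p(93)=82010177, p(94)=92669720, p(95)=104651419, p(96)=118114304, p(97)=133230930, p(98)=150198136, p(99)=169229875, p(100)=190569292, p(101)=214481126, p(102)=241265379, p(103)=271248950, p(104)=304801365, p(105)=342325709, p(106)=384276336, p(107)=431149389, p(108)=483502844, p(109)=541946240, p(110)=607163746, p(111)=679903203, p(112)=761002156, p(113)=851376628, p(114)=952050665, p(115)=1064144451, p(116)=1188908248, p(117)=1327710076, p(118)=1482074143, p(119)=1653668665, p(120)=1844349560, p(121)=2056148051, p(122)=2291320912, p(123)=2552338241, p(124)=2841940500, p(125)=3163127352, p(126)=3519222692, p(127)=3913864295, p(128)=4351078600, p(129)=4835271870, p(130)=5371315400, p(131)=5964539504, p(132)=6620830889, p(133)=7346629512, p(134)=8149040695, p(135)=9035836076, p(136)=10015581680, p(137)=11097645016, p(138)=12292341831, p(139)=13610949895, p(140)=15065878135, p(141)=16670689208, p(142)=18440293320, p(143)=20390982757, p(144)=22540654445, p(145)=24908858009, p(146)=27517052599, p(147)=30388671978, p(148)=33549419497, p(149)=37027355200, p(150)=40853235313, p(151)=45060624582, p(152)=49686288421, p(153)=54770336324, p(154)=60356673280, p(155)=66493182097, p(156)=73232243759, p(157)=80630964769, p(158)=88751778802, p(159)=97662728555, p(160)=107438159466, p(161)=118159068427, p(162)=129913904637, p(163)=142798995930, p(164)=156919475295, p(165)=172389800255.
Final step: p(166) = p(165) + p(164) - p(161) - p(159) + p(154) + p(151) - p(144) - p(140) + p(131) + p(126) - p(115) - p(109) + p(96) + p(89) - p(74) - p(66) + p(49) + p(40) - p(21) - p(11)
= 172389800255 + 156919475295 - 118159068427 - 97662728555 + 60356673280 + 45060624582 - 22540654445 - 15065878135 + 5964539504 + 3519222692 - 1064144451 - 541946240 + 118114304 + 49995925 - 7089500 - 2323520 + 173525 + 37338 - 792 - 56
= 189334822579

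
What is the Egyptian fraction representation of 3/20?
1/7 + 1/140

Greedy algorithm:
3/20: ceiling(20/3) = 7, use 1/7
1/140: ceiling(140/1) = 140, use 1/140
Result: 3/20 = 1/7 + 1/140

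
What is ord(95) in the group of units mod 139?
46

139 is prime, so ord(95) divides φ(139) = 138.
Divisors of 138: 1, 2, 3, 6, 23, 46, 69, 138.
Repeated squaring: 95^1 ≡ 95, 95^2 ≡ 129, 95^4 ≡ 100, 95^8 ≡ 131, 95^16 ≡ 64, 95^32 ≡ 65, 95^64 ≡ 55, 95^128 ≡ 106 (mod 139).
Test 95^d mod 139 for each divisor d in increasing order:
95^1 ≡ 95
95^2 ≡ 129
95^3 = 95^2·95^1 ≡ 23
95^6 = 95^4·95^2 ≡ 112
95^23 = 95^16·95^4·95^2·95^1 ≡ 138
95^46 = 95^32·95^8·95^4·95^2 ≡ 1  ← first divisor giving 1
The order is 46.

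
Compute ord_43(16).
7

43 is prime, so ord(16) divides φ(43) = 42.
Divisors of 42: 1, 2, 3, 6, 7, 14, 21, 42.
Repeated squaring: 16^1 ≡ 16, 16^2 ≡ 41, 16^4 ≡ 4, 16^8 ≡ 16, 16^16 ≡ 41, 16^32 ≡ 4 (mod 43).
Test 16^d mod 43 for each divisor d in increasing order:
16^1 ≡ 16
16^2 ≡ 41
16^3 = 16^2·16^1 ≡ 11
16^6 = 16^4·16^2 ≡ 35
16^7 = 16^4·16^2·16^1 ≡ 1  ← first divisor giving 1
The order is 7.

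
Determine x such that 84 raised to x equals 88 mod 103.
77

Baby-step giant-step with step n = ⌈√103⌉ = 11.
Baby steps 84^j mod 103 (j:value) for j=0..10: 0:1, 1:84, 2:52, 3:42, 4:26, 5:21, 6:13, 7:62, 8:58, 9:31, 10:29.
Giant-step multiplier: 84^(-11) ≡ 84^(102-11) = 84^91 ≡ 20 (mod 103).
Giant steps γ_i = 88·20^i mod 103: γ_0=88, γ_1=9, γ_2=77, γ_3=98, γ_4=3, γ_5=60, γ_6=67, γ_7=1 (in table at j=0).
x = i·n + j = 7·11 + 0 = 77.
Check: 84^77 ≡ 88 (mod 103).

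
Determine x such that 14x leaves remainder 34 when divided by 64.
x ≡ 7 (mod 32)

gcd(14, 64) = 2, which divides 34, so solutions exist.
Divide through by 2: 7x ≡ 17 (mod 32).
Find 7^(-1) mod 32 by the extended Euclidean algorithm:
32 = 4 × 7 + 4  ⟹  4 = (1)·32 + (-4)·7
7 = 1 × 4 + 3  ⟹  3 = (-1)·32 + (5)·7
4 = 1 × 3 + 1  ⟹  1 = (2)·32 + (-9)·7
So (-9)·7 ≡ 1 (mod 32), i.e. 7^(-1) ≡ -9 ≡ 23 (mod 32).
x ≡ 23 × 17 = 391 ≡ 7 (mod 32).
Check: 14 × 7 = 98 ≡ 34 (mod 64).
x ≡ 7 (mod 32), giving 2 solutions mod 64.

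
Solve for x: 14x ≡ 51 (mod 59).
x ≡ 50 (mod 59)

gcd(14, 59) = 1, which divides 51, so solutions exist.
Find 14^(-1) mod 59 by the extended Euclidean algorithm:
59 = 4 × 14 + 3  ⟹  3 = (1)·59 + (-4)·14
14 = 4 × 3 + 2  ⟹  2 = (-4)·59 + (17)·14
3 = 1 × 2 + 1  ⟹  1 = (5)·59 + (-21)·14
So (-21)·14 ≡ 1 (mod 59), i.e. 14^(-1) ≡ -21 ≡ 38 (mod 59).
x ≡ 38 × 51 = 1938 ≡ 50 (mod 59).
Check: 14 × 50 = 700 ≡ 51 (mod 59).
Unique solution: x ≡ 50 (mod 59)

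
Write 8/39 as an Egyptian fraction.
1/5 + 1/195

Greedy algorithm:
8/39: ceiling(39/8) = 5, use 1/5
1/195: ceiling(195/1) = 195, use 1/195
Result: 8/39 = 1/5 + 1/195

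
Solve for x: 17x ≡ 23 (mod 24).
x ≡ 7 (mod 24)

gcd(17, 24) = 1, which divides 23, so solutions exist.
Find 17^(-1) mod 24 by the extended Euclidean algorithm:
24 = 1 × 17 + 7  ⟹  7 = (1)·24 + (-1)·17
17 = 2 × 7 + 3  ⟹  3 = (-2)·24 + (3)·17
7 = 2 × 3 + 1  ⟹  1 = (5)·24 + (-7)·17
So (-7)·17 ≡ 1 (mod 24), i.e. 17^(-1) ≡ -7 ≡ 17 (mod 24).
x ≡ 17 × 23 = 391 ≡ 7 (mod 24).
Check: 17 × 7 = 119 ≡ 23 (mod 24).
Unique solution: x ≡ 7 (mod 24)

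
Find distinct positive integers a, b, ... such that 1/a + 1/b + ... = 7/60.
1/9 + 1/180

Greedy algorithm:
7/60: ceiling(60/7) = 9, use 1/9
1/180: ceiling(180/1) = 180, use 1/180
Result: 7/60 = 1/9 + 1/180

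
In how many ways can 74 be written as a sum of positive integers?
7089500

p(n) counts ways to write n as a sum of positive integers (order ignored).
Euler's pentagonal recurrence: p(k) = p(k-1) + p(k-2) - p(k-5) - p(k-7) + p(k-12) + p(k-15) - ... (offsets j(3j∓1)/2, signs ++--, p(0)=1, p(<0)=0).
DP table for k = 0..73: p(0)=1, p(1)=1, p(2)=2, p(3)=3, p(4)=5, p(5)=7, p(6)=11, p(7)=15, p(8)=22, p(9)=30, p(10)=42, p(11)=56, p(12)=77, p(13)=101, p(14)=135, p(15)=176, p(16)=231, p(17)=297, p(18)=385, p(19)=490, p(20)=627, p(21)=792, p(22)=1002, p(23)=1255, p(24)=1575, p(25)=1958, p(26)=2436, p(27)=3010, p(28)=3718, p(29)=4565, p(30)=5604, p(31)=6842, p(32)=8349, p(33)=10143, p(34)=12310, p(35)=14883, p(36)=17977, p(37)=21637, p(38)=26015, p(39)=31185, p(40)=37338, p(41)=44583, p(42)=53174, p(43)=63261, p(44)=75175, p(45)=89134, p(46)=105558, p(47)=124754, p(48)=147273, p(49)=173525, p(50)=204226, p(51)=239943, p(52)=281589, p(53)=329931, p(54)=386155, p(55)=451276, p(56)=526823, p(57)=614154, p(58)=715220, p(59)=831820, p(60)=966467, p(61)=1121505, p(62)=1300156, p(63)=1505499, p(64)=1741630, p(65)=2012558, p(66)=2323520, p(67)=2679689, p(68)=3087735, p(69)=3554345, p(70)=4087968, p(71)=4697205, p(72)=5392783, p(73)=6185689.
Final step: p(74) = p(73) + p(72) - p(69) - p(67) + p(62) + p(59) - p(52) - p(48) + p(39) + p(34) - p(23) - p(17) + p(4)
= 6185689 + 5392783 - 3554345 - 2679689 + 1300156 + 831820 - 281589 - 147273 + 31185 + 12310 - 1255 - 297 + 5
= 7089500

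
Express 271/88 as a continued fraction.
[3; 12, 1, 1, 3]

Euclidean algorithm steps:
271 = 3 × 88 + 7
88 = 12 × 7 + 4
7 = 1 × 4 + 3
4 = 1 × 3 + 1
3 = 3 × 1 + 0
Continued fraction: [3; 12, 1, 1, 3]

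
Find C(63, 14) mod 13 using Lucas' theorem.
5

Using Lucas' theorem:
Write n=63 and k=14 in base 13:
n in base 13: [4, 11]
k in base 13: [1, 1]
C(63,14) mod 13 = ∏ C(n_i, k_i) mod 13
Digit binomials (mod 13): C(4,1) = 4; C(11,1) = 11
Product: 4 × 11 = 44 ≡ 5 (mod 13)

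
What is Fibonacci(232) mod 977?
963

Matrix identity: Q^n = [[F_(n+1), F_n], [F_n, F_(n-1)]] with Q = [[1,1],[1,0]].
n = 232 = 11101000₂. Square-and-multiply, entries mod 977:
Q^1 = [[1,1],[1,0]]
Q^3 = (Q^1)²·Q = [[3,2],[2,1]]
Q^7 = (Q^3)²·Q = [[21,13],[13,8]]
Q^14 = (Q^7)² = [[610,377],[377,233]]
Q^29 = (Q^14)²·Q = [[613,327],[327,286]]
Q^58 = (Q^29)² = [[60,873],[873,164]]
Q^116 = (Q^58)² = [[738,152],[152,586]]
Q^232 = (Q^116)² = [[111,963],[963,125]]
F_232 mod 977 = Q^232[0][1] = 963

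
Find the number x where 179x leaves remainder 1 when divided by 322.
9

gcd(179, 322) = 1, so the inverse exists.
Extended Euclidean algorithm on (322, 179):
322 = 1 × 179 + 143  ⟹  143 = (1)·322 + (-1)·179
179 = 1 × 143 + 36  ⟹  36 = (-1)·322 + (2)·179
143 = 3 × 36 + 35  ⟹  35 = (4)·322 + (-7)·179
36 = 1 × 35 + 1  ⟹  1 = (-5)·322 + (9)·179
So (9)·179 ≡ 1 (mod 322), i.e. 179^(-1) ≡ 9 (mod 322).
Check: 179 × 9 = 1611 ≡ 1 (mod 322)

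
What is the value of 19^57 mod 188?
123

Repeated squaring. Binary of 57 = 111001.
19^1 ≡ 19 (mod 188); 19^2 ≡ 173 (mod 188); 19^4 ≡ 37 (mod 188); 19^8 ≡ 53 (mod 188); 19^16 ≡ 177 (mod 188); 19^32 ≡ 121 (mod 188)
19^57 = 19^1 × 19^8 × 19^16 × 19^32 ≡ 123 (mod 188)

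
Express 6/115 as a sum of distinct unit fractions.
1/20 + 1/460

Greedy algorithm:
6/115: ceiling(115/6) = 20, use 1/20
1/460: ceiling(460/1) = 460, use 1/460
Result: 6/115 = 1/20 + 1/460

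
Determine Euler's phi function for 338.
156

338 = 2 × 13^2
φ(n) = n × ∏(1 - 1/p) for each prime p dividing n
φ(338) = 338 × (1 - 1/2) × (1 - 1/13) = 156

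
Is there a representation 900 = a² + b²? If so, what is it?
0² + 30² (a=0, b=30)

Factorization: 900 = 2^2 × 3^2 × 5^2
By Fermat: n is sum of two squares iff every prime p ≡ 3 (mod 4) appears to even power.
All primes ≡ 3 (mod 4) appear to even power.
Search a = 0, 1, 2, … for 900 - a² a perfect square: first hit at a = 0: 900 - 0 = 900 = 30².
900 = 0² + 30² = 0 + 900 ✓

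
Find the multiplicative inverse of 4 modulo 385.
289

gcd(4, 385) = 1, so the inverse exists.
Extended Euclidean algorithm on (385, 4):
385 = 96 × 4 + 1  ⟹  1 = (1)·385 + (-96)·4
So (-96)·4 ≡ 1 (mod 385), i.e. 4^(-1) ≡ -96 ≡ 289 (mod 385).
Check: 4 × 289 = 1156 ≡ 1 (mod 385)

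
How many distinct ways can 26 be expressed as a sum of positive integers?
2436

p(n) counts ways to write n as a sum of positive integers (order ignored).
Euler's pentagonal recurrence: p(k) = p(k-1) + p(k-2) - p(k-5) - p(k-7) + p(k-12) + p(k-15) - ... (offsets j(3j∓1)/2, signs ++--, p(0)=1, p(<0)=0).
DP table for k = 0..25: p(0)=1, p(1)=1, p(2)=2, p(3)=3, p(4)=5, p(5)=7, p(6)=11, p(7)=15, p(8)=22, p(9)=30, p(10)=42, p(11)=56, p(12)=77, p(13)=101, p(14)=135, p(15)=176, p(16)=231, p(17)=297, p(18)=385, p(19)=490, p(20)=627, p(21)=792, p(22)=1002, p(23)=1255, p(24)=1575, p(25)=1958.
Final step: p(26) = p(25) + p(24) - p(21) - p(19) + p(14) + p(11) - p(4) - p(0)
= 1958 + 1575 - 792 - 490 + 135 + 56 - 5 - 1
= 2436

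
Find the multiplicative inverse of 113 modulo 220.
37

gcd(113, 220) = 1, so the inverse exists.
Extended Euclidean algorithm on (220, 113):
220 = 1 × 113 + 107  ⟹  107 = (1)·220 + (-1)·113
113 = 1 × 107 + 6  ⟹  6 = (-1)·220 + (2)·113
107 = 17 × 6 + 5  ⟹  5 = (18)·220 + (-35)·113
6 = 1 × 5 + 1  ⟹  1 = (-19)·220 + (37)·113
So (37)·113 ≡ 1 (mod 220), i.e. 113^(-1) ≡ 37 (mod 220).
Check: 113 × 37 = 4181 ≡ 1 (mod 220)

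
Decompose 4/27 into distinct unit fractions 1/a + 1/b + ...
1/7 + 1/189

Greedy algorithm:
4/27: ceiling(27/4) = 7, use 1/7
1/189: ceiling(189/1) = 189, use 1/189
Result: 4/27 = 1/7 + 1/189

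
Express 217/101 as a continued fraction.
[2; 6, 1, 2, 1, 3]

Euclidean algorithm steps:
217 = 2 × 101 + 15
101 = 6 × 15 + 11
15 = 1 × 11 + 4
11 = 2 × 4 + 3
4 = 1 × 3 + 1
3 = 3 × 1 + 0
Continued fraction: [2; 6, 1, 2, 1, 3]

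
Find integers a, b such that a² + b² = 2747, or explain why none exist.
Not possible

Factorization: 2747 = 41 × 67
By Fermat: n is sum of two squares iff every prime p ≡ 3 (mod 4) appears to even power.
Prime(s) ≡ 3 (mod 4) with odd exponent: [(67, 1)]
Therefore 2747 cannot be expressed as a² + b².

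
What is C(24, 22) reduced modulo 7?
3

Using Lucas' theorem:
Write n=24 and k=22 in base 7:
n in base 7: [3, 3]
k in base 7: [3, 1]
C(24,22) mod 7 = ∏ C(n_i, k_i) mod 7
Digit binomials (mod 7): C(3,3) = 1; C(3,1) = 3
Product: 1 × 3 = 3 ≡ 3 (mod 7)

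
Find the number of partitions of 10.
42

p(n) counts ways to write n as a sum of positive integers (order ignored).
Examples: 10; 9 + 1; 8 + 2; 8 + 1 + 1; 7 + 3; ... (42 total)
p(10) = 42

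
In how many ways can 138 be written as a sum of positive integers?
12292341831

p(n) counts ways to write n as a sum of positive integers (order ignored).
Euler's pentagonal recurrence: p(k) = p(k-1) + p(k-2) - p(k-5) - p(k-7) + p(k-12) + p(k-15) - ... (offsets j(3j∓1)/2, signs ++--, p(0)=1, p(<0)=0).
DP table for k = 0..137: p(0)=1, p(1)=1, p(2)=2, p(3)=3, p(4)=5, p(5)=7, p(6)=11, p(7)=15, p(8)=22, p(9)=30, p(10)=42, p(11)=56, p(12)=77, p(13)=101, p(14)=135, p(15)=176, p(16)=231, p(17)=297, p(18)=385, p(19)=490, p(20)=627, p(21)=792, p(22)=1002, p(23)=1255, p(24)=1575, p(25)=1958, p(26)=2436, p(27)=3010, p(28)=3718, p(29)=4565, p(30)=5604, p(31)=6842, p(32)=8349, p(33)=10143, p(34)=12310, p(35)=14883, p(36)=17977, p(37)=21637, p(38)=26015, p(39)=31185, p(40)=37338, p(41)=44583, p(42)=53174, p(43)=63261, p(44)=75175, p(45)=89134, p(46)=105558, p(47)=124754, p(48)=147273, p(49)=173525, p(50)=204226, p(51)=239943, p(52)=281589, p(53)=329931, p(54)=386155, p(55)=451276, p(56)=526823, p(57)=614154, p(58)=715220, p(59)=831820, p(60)=966467, p(61)=1121505, p(62)=1300156, p(63)=1505499, p(64)=1741630, p(65)=2012558, p(66)=2323520, p(67)=2679689, p(68)=3087735, p(69)=3554345, p(70)=4087968, p(71)=4697205, p(72)=5392783, p(73)=6185689, p(74)=7089500, p(75)=8118264, p(76)=9289091, p(77)=10619863, p(78)=12132164, p(79)=13848650, p(80)=15796476, p(81)=18004327, p(82)=20506255, p(83)=23338469, p(84)=26543660, p(85)=30167357, p(86)=34262962, p(87)=38887673, p(88)=44108109, p(89)=49995925, p(90)=56634173, p(91)=64112359, p(92)=72533807, p(93)=82010177, p(94)=92669720, p(95)=104651419, p(96)=118114304, p(97)=133230930, p(98)=150198136, p(99)=169229875, p(100)=190569292, p(101)=214481126, p(102)=241265379, p(103)=271248950, p(104)=304801365, p(105)=342325709, p(106)=384276336, p(107)=431149389, p(108)=483502844, p(109)=541946240, p(110)=607163746, p(111)=679903203, p(112)=761002156, p(113)=851376628, p(114)=952050665, p(115)=1064144451, p(116)=1188908248, p(117)=1327710076, p(118)=1482074143, p(119)=1653668665, p(120)=1844349560, p(121)=2056148051, p(122)=2291320912, p(123)=2552338241, p(124)=2841940500, p(125)=3163127352, p(126)=3519222692, p(127)=3913864295, p(128)=4351078600, p(129)=4835271870, p(130)=5371315400, p(131)=5964539504, p(132)=6620830889, p(133)=7346629512, p(134)=8149040695, p(135)=9035836076, p(136)=10015581680, p(137)=11097645016.
Final step: p(138) = p(137) + p(136) - p(133) - p(131) + p(126) + p(123) - p(116) - p(112) + p(103) + p(98) - p(87) - p(81) + p(68) + p(61) - p(46) - p(38) + p(21) + p(12)
= 11097645016 + 10015581680 - 7346629512 - 5964539504 + 3519222692 + 2552338241 - 1188908248 - 761002156 + 271248950 + 150198136 - 38887673 - 18004327 + 3087735 + 1121505 - 105558 - 26015 + 792 + 77
= 12292341831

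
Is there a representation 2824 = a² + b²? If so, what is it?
18² + 50² (a=18, b=50)

Factorization: 2824 = 2^3 × 353
By Fermat: n is sum of two squares iff every prime p ≡ 3 (mod 4) appears to even power.
All primes ≡ 3 (mod 4) appear to even power.
Search a = 0, 1, 2, … for 2824 - a² a perfect square: first hit at a = 18: 2824 - 324 = 2500 = 50².
2824 = 18² + 50² = 324 + 2500 ✓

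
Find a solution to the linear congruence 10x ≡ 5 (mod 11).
x ≡ 6 (mod 11)

gcd(10, 11) = 1, which divides 5, so solutions exist.
Find 10^(-1) mod 11 by the extended Euclidean algorithm:
11 = 1 × 10 + 1  ⟹  1 = (1)·11 + (-1)·10
So (-1)·10 ≡ 1 (mod 11), i.e. 10^(-1) ≡ -1 ≡ 10 (mod 11).
x ≡ 10 × 5 = 50 ≡ 6 (mod 11).
Check: 10 × 6 = 60 ≡ 5 (mod 11).
Unique solution: x ≡ 6 (mod 11)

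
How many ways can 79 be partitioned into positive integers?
13848650

p(n) counts ways to write n as a sum of positive integers (order ignored).
Euler's pentagonal recurrence: p(k) = p(k-1) + p(k-2) - p(k-5) - p(k-7) + p(k-12) + p(k-15) - ... (offsets j(3j∓1)/2, signs ++--, p(0)=1, p(<0)=0).
DP table for k = 0..78: p(0)=1, p(1)=1, p(2)=2, p(3)=3, p(4)=5, p(5)=7, p(6)=11, p(7)=15, p(8)=22, p(9)=30, p(10)=42, p(11)=56, p(12)=77, p(13)=101, p(14)=135, p(15)=176, p(16)=231, p(17)=297, p(18)=385, p(19)=490, p(20)=627, p(21)=792, p(22)=1002, p(23)=1255, p(24)=1575, p(25)=1958, p(26)=2436, p(27)=3010, p(28)=3718, p(29)=4565, p(30)=5604, p(31)=6842, p(32)=8349, p(33)=10143, p(34)=12310, p(35)=14883, p(36)=17977, p(37)=21637, p(38)=26015, p(39)=31185, p(40)=37338, p(41)=44583, p(42)=53174, p(43)=63261, p(44)=75175, p(45)=89134, p(46)=105558, p(47)=124754, p(48)=147273, p(49)=173525, p(50)=204226, p(51)=239943, p(52)=281589, p(53)=329931, p(54)=386155, p(55)=451276, p(56)=526823, p(57)=614154, p(58)=715220, p(59)=831820, p(60)=966467, p(61)=1121505, p(62)=1300156, p(63)=1505499, p(64)=1741630, p(65)=2012558, p(66)=2323520, p(67)=2679689, p(68)=3087735, p(69)=3554345, p(70)=4087968, p(71)=4697205, p(72)=5392783, p(73)=6185689, p(74)=7089500, p(75)=8118264, p(76)=9289091, p(77)=10619863, p(78)=12132164.
Final step: p(79) = p(78) + p(77) - p(74) - p(72) + p(67) + p(64) - p(57) - p(53) + p(44) + p(39) - p(28) - p(22) + p(9) + p(2)
= 12132164 + 10619863 - 7089500 - 5392783 + 2679689 + 1741630 - 614154 - 329931 + 75175 + 31185 - 3718 - 1002 + 30 + 2
= 13848650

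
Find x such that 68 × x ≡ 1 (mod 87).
32

gcd(68, 87) = 1, so the inverse exists.
Extended Euclidean algorithm on (87, 68):
87 = 1 × 68 + 19  ⟹  19 = (1)·87 + (-1)·68
68 = 3 × 19 + 11  ⟹  11 = (-3)·87 + (4)·68
19 = 1 × 11 + 8  ⟹  8 = (4)·87 + (-5)·68
11 = 1 × 8 + 3  ⟹  3 = (-7)·87 + (9)·68
8 = 2 × 3 + 2  ⟹  2 = (18)·87 + (-23)·68
3 = 1 × 2 + 1  ⟹  1 = (-25)·87 + (32)·68
So (32)·68 ≡ 1 (mod 87), i.e. 68^(-1) ≡ 32 (mod 87).
Check: 68 × 32 = 2176 ≡ 1 (mod 87)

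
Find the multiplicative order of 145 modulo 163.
81

163 is prime, so ord(145) divides φ(163) = 162.
Divisors of 162: 1, 2, 3, 6, 9, 18, 27, 54, 81, 162.
Repeated squaring: 145^1 ≡ 145, 145^2 ≡ 161, 145^4 ≡ 4, 145^8 ≡ 16, 145^16 ≡ 93, 145^32 ≡ 10, 145^64 ≡ 100, 145^128 ≡ 57 (mod 163).
Test 145^d mod 163 for each divisor d in increasing order:
145^1 ≡ 145
145^2 ≡ 161
145^3 = 145^2·145^1 ≡ 36
145^6 = 145^4·145^2 ≡ 155
145^9 = 145^8·145^1 ≡ 38
145^18 = 145^16·145^2 ≡ 140
145^27 = 145^16·145^8·145^2·145^1 ≡ 104
145^54 = 145^32·145^16·145^4·145^2 ≡ 58
145^81 = 145^64·145^16·145^1 ≡ 1  ← first divisor giving 1
The order is 81.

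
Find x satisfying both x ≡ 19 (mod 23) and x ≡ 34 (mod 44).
870

Using Chinese Remainder Theorem:
M = 23 × 44 = 1012
M1 = 44, M2 = 23
y1 = 44^(-1) mod 23 = 11
y2 = 23^(-1) mod 44 = 23
x = (19×44×11 + 34×23×23) mod 1012 = 870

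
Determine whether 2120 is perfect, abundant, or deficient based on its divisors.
abundant

Proper divisors of 2120: sum = 1 + 2 + 4 + 5 + 8 + 10 + 20 + 40 + 53 + 106 + 212 + 265 + 424 + 530 + 1060 = 2740
Since 2740 > 2120, 2120 is abundant.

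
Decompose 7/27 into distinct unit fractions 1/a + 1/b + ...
1/4 + 1/108

Greedy algorithm:
7/27: ceiling(27/7) = 4, use 1/4
1/108: ceiling(108/1) = 108, use 1/108
Result: 7/27 = 1/4 + 1/108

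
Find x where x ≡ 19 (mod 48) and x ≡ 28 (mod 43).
931

Using Chinese Remainder Theorem:
M = 48 × 43 = 2064
M1 = 43, M2 = 48
y1 = 43^(-1) mod 48 = 19
y2 = 48^(-1) mod 43 = 26
x = (19×43×19 + 28×48×26) mod 2064 = 931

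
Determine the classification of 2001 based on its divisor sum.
deficient

Proper divisors of 2001: sum = 1 + 3 + 23 + 29 + 69 + 87 + 667 = 879
Since 879 < 2001, 2001 is deficient.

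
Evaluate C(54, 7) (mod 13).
0

Using Lucas' theorem:
Write n=54 and k=7 in base 13:
n in base 13: [4, 2]
k in base 13: [0, 7]
C(54,7) mod 13 = ∏ C(n_i, k_i) mod 13
Digit binomials (mod 13): C(4,0) = 1; C(2,7) = 0 (k_i > n_i)
Product: 1 × 0 = 0 ≡ 0 (mod 13)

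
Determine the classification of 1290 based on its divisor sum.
abundant

Proper divisors of 1290: sum = 1 + 2 + 3 + 5 + 6 + 10 + 15 + 30 + 43 + 86 + 129 + 215 + 258 + 430 + 645 = 1878
Since 1878 > 1290, 1290 is abundant.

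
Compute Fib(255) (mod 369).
241

Matrix identity: Q^n = [[F_(n+1), F_n], [F_n, F_(n-1)]] with Q = [[1,1],[1,0]].
n = 255 = 11111111₂. Square-and-multiply, entries mod 369:
Q^1 = [[1,1],[1,0]]
Q^3 = (Q^1)²·Q = [[3,2],[2,1]]
Q^7 = (Q^3)²·Q = [[21,13],[13,8]]
Q^15 = (Q^7)²·Q = [[249,241],[241,8]]
Q^31 = (Q^15)²·Q = [[102,157],[157,314]]
Q^63 = (Q^31)²·Q = [[366,367],[367,368]]
Q^127 = (Q^63)²·Q = [[21,13],[13,8]]
Q^255 = (Q^127)²·Q = [[249,241],[241,8]]
F_255 mod 369 = Q^255[0][1] = 241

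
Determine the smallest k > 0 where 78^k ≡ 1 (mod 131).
10

131 is prime, so ord(78) divides φ(131) = 130.
Divisors of 130: 1, 2, 5, 10, 13, 26, 65, 130.
Repeated squaring: 78^1 ≡ 78, 78^2 ≡ 58, 78^4 ≡ 89, 78^8 ≡ 61, 78^16 ≡ 53, 78^32 ≡ 58, 78^64 ≡ 89, 78^128 ≡ 61 (mod 131).
Test 78^d mod 131 for each divisor d in increasing order:
78^1 ≡ 78
78^2 ≡ 58
78^5 = 78^4·78^1 ≡ 130
78^10 = 78^8·78^2 ≡ 1  ← first divisor giving 1
The order is 10.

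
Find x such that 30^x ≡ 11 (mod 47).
45

Baby-step giant-step with step n = ⌈√47⌉ = 7.
Baby steps 30^j mod 47 (j:value) for j=0..6: 0:1, 1:30, 2:7, 3:22, 4:2, 5:13, 6:14.
Giant-step multiplier: 30^(-7) ≡ 30^(46-7) = 30^39 ≡ 31 (mod 47).
Giant steps γ_i = 11·31^i mod 47: γ_0=11, γ_1=12, γ_2=43, γ_3=17, γ_4=10, γ_5=28, γ_6=22 (in table at j=3).
x = i·n + j = 6·7 + 3 = 45.
Check: 30^45 ≡ 11 (mod 47).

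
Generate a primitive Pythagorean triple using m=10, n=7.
(51, 140, 149)

Euclid's formula: a = m² - n², b = 2mn, c = m² + n²
m = 10, n = 7
a = 10² - 7² = 100 - 49 = 51
b = 2 × 10 × 7 = 140
c = 10² + 7² = 100 + 49 = 149
Verification: 51² + 140² = 2601 + 19600 = 22201 = 149² ✓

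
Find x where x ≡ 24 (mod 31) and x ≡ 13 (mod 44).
365

Using Chinese Remainder Theorem:
M = 31 × 44 = 1364
M1 = 44, M2 = 31
y1 = 44^(-1) mod 31 = 12
y2 = 31^(-1) mod 44 = 27
x = (24×44×12 + 13×31×27) mod 1364 = 365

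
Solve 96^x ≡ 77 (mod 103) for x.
29

Baby-step giant-step with step n = ⌈√103⌉ = 11.
Baby steps 96^j mod 103 (j:value) for j=0..10: 0:1, 1:96, 2:49, 3:69, 4:32, 5:85, 6:23, 7:45, 8:97, 9:42, 10:15.
Giant-step multiplier: 96^(-11) ≡ 96^(102-11) = 96^91 ≡ 51 (mod 103).
Giant steps γ_i = 77·51^i mod 103: γ_0=77, γ_1=13, γ_2=45 (in table at j=7).
x = i·n + j = 2·11 + 7 = 29.
Check: 96^29 ≡ 77 (mod 103).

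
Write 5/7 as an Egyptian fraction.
1/2 + 1/5 + 1/70

Greedy algorithm:
5/7: ceiling(7/5) = 2, use 1/2
3/14: ceiling(14/3) = 5, use 1/5
1/70: ceiling(70/1) = 70, use 1/70
Result: 5/7 = 1/2 + 1/5 + 1/70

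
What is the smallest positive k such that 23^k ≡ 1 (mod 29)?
7

29 is prime, so ord(23) divides φ(29) = 28.
Divisors of 28: 1, 2, 4, 7, 14, 28.
Repeated squaring: 23^1 ≡ 23, 23^2 ≡ 7, 23^4 ≡ 20, 23^8 ≡ 23, 23^16 ≡ 7 (mod 29).
Test 23^d mod 29 for each divisor d in increasing order:
23^1 ≡ 23
23^2 ≡ 7
23^4 ≡ 20
23^7 = 23^4·23^2·23^1 ≡ 1  ← first divisor giving 1
The order is 7.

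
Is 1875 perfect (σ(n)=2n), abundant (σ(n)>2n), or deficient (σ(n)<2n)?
deficient

Proper divisors of 1875: sum = 1 + 3 + 5 + 15 + 25 + 75 + 125 + 375 + 625 = 1249
Since 1249 < 1875, 1875 is deficient.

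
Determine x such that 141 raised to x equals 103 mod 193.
91

Baby-step giant-step with step n = ⌈√193⌉ = 14.
Baby steps 141^j mod 193 (j:value) for j=0..13: 0:1, 1:141, 2:2, 3:89, 4:4, 5:178, 6:8, 7:163, 8:16, 9:133, 10:32, 11:73, 12:64, 13:146.
Giant-step multiplier: 141^(-14) ≡ 141^(192-14) = 141^178 ≡ 95 (mod 193).
Giant steps γ_i = 103·95^i mod 193: γ_0=103, γ_1=135, γ_2=87, γ_3=159, γ_4=51, γ_5=20, γ_6=163 (in table at j=7).
x = i·n + j = 6·14 + 7 = 91.
Check: 141^91 ≡ 103 (mod 193).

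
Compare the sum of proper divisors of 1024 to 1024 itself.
deficient

Proper divisors of 1024: sum = 1 + 2 + 4 + 8 + 16 + 32 + 64 + 128 + 256 + 512 = 1023
Since 1023 < 1024, 1024 is deficient.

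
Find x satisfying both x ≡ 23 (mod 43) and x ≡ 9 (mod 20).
109

Using Chinese Remainder Theorem:
M = 43 × 20 = 860
M1 = 20, M2 = 43
y1 = 20^(-1) mod 43 = 28
y2 = 43^(-1) mod 20 = 7
x = (23×20×28 + 9×43×7) mod 860 = 109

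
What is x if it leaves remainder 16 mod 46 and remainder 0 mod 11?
154

Using Chinese Remainder Theorem:
M = 46 × 11 = 506
M1 = 11, M2 = 46
y1 = 11^(-1) mod 46 = 21
y2 = 46^(-1) mod 11 = 6
x = (16×11×21 + 0×46×6) mod 506 = 154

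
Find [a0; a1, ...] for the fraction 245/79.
[3; 9, 1, 7]

Euclidean algorithm steps:
245 = 3 × 79 + 8
79 = 9 × 8 + 7
8 = 1 × 7 + 1
7 = 7 × 1 + 0
Continued fraction: [3; 9, 1, 7]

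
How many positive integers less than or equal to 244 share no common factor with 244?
120

244 = 2^2 × 61
φ(n) = n × ∏(1 - 1/p) for each prime p dividing n
φ(244) = 244 × (1 - 1/2) × (1 - 1/61) = 120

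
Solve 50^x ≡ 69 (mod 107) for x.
94

Baby-step giant-step with step n = ⌈√107⌉ = 11.
Baby steps 50^j mod 107 (j:value) for j=0..10: 0:1, 1:50, 2:39, 3:24, 4:23, 5:80, 6:41, 7:17, 8:101, 9:21, 10:87.
Giant-step multiplier: 50^(-11) ≡ 50^(106-11) = 50^95 ≡ 26 (mod 107).
Giant steps γ_i = 69·26^i mod 107: γ_0=69, γ_1=82, γ_2=99, γ_3=6, γ_4=49, γ_5=97, γ_6=61, γ_7=88, γ_8=41 (in table at j=6).
x = i·n + j = 8·11 + 6 = 94.
Check: 50^94 ≡ 69 (mod 107).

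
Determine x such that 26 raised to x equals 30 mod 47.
41

Baby-step giant-step with step n = ⌈√47⌉ = 7.
Baby steps 26^j mod 47 (j:value) for j=0..6: 0:1, 1:26, 2:18, 3:45, 4:42, 5:11, 6:4.
Giant-step multiplier: 26^(-7) ≡ 26^(46-7) = 26^39 ≡ 33 (mod 47).
Giant steps γ_i = 30·33^i mod 47: γ_0=30, γ_1=3, γ_2=5, γ_3=24, γ_4=40, γ_5=4 (in table at j=6).
x = i·n + j = 5·7 + 6 = 41.
Check: 26^41 ≡ 30 (mod 47).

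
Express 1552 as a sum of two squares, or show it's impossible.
16² + 36² (a=16, b=36)

Factorization: 1552 = 2^4 × 97
By Fermat: n is sum of two squares iff every prime p ≡ 3 (mod 4) appears to even power.
All primes ≡ 3 (mod 4) appear to even power.
Search a = 0, 1, 2, … for 1552 - a² a perfect square: first hit at a = 16: 1552 - 256 = 1296 = 36².
1552 = 16² + 36² = 256 + 1296 ✓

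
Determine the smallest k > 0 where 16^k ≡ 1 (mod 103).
51

103 is prime, so ord(16) divides φ(103) = 102.
Divisors of 102: 1, 2, 3, 6, 17, 34, 51, 102.
Repeated squaring: 16^1 ≡ 16, 16^2 ≡ 50, 16^4 ≡ 28, 16^8 ≡ 63, 16^16 ≡ 55, 16^32 ≡ 38, 16^64 ≡ 2 (mod 103).
Test 16^d mod 103 for each divisor d in increasing order:
16^1 ≡ 16
16^2 ≡ 50
16^3 = 16^2·16^1 ≡ 79
16^6 = 16^4·16^2 ≡ 61
16^17 = 16^16·16^1 ≡ 56
16^34 = 16^32·16^2 ≡ 46
16^51 = 16^32·16^16·16^2·16^1 ≡ 1  ← first divisor giving 1
The order is 51.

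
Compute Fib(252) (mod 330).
144

Matrix identity: Q^n = [[F_(n+1), F_n], [F_n, F_(n-1)]] with Q = [[1,1],[1,0]].
n = 252 = 11111100₂. Square-and-multiply, entries mod 330:
Q^1 = [[1,1],[1,0]]
Q^3 = (Q^1)²·Q = [[3,2],[2,1]]
Q^7 = (Q^3)²·Q = [[21,13],[13,8]]
Q^15 = (Q^7)²·Q = [[327,280],[280,47]]
Q^31 = (Q^15)²·Q = [[309,199],[199,110]]
Q^63 = (Q^31)²·Q = [[3,112],[112,221]]
Q^126 = (Q^63)² = [[13,8],[8,5]]
Q^252 = (Q^126)² = [[233,144],[144,89]]
F_252 mod 330 = Q^252[0][1] = 144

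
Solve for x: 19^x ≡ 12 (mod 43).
25

Baby-step giant-step with step n = ⌈√43⌉ = 7.
Baby steps 19^j mod 43 (j:value) for j=0..6: 0:1, 1:19, 2:17, 3:22, 4:31, 5:30, 6:11.
Giant-step multiplier: 19^(-7) ≡ 19^(42-7) = 19^35 ≡ 7 (mod 43).
Giant steps γ_i = 12·7^i mod 43: γ_0=12, γ_1=41, γ_2=29, γ_3=31 (in table at j=4).
x = i·n + j = 3·7 + 4 = 25.
Check: 19^25 ≡ 12 (mod 43).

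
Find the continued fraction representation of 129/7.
[18; 2, 3]

Euclidean algorithm steps:
129 = 18 × 7 + 3
7 = 2 × 3 + 1
3 = 3 × 1 + 0
Continued fraction: [18; 2, 3]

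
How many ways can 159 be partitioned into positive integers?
97662728555

p(n) counts ways to write n as a sum of positive integers (order ignored).
Euler's pentagonal recurrence: p(k) = p(k-1) + p(k-2) - p(k-5) - p(k-7) + p(k-12) + p(k-15) - ... (offsets j(3j∓1)/2, signs ++--, p(0)=1, p(<0)=0).
DP table for k = 0..158: p(0)=1, p(1)=1, p(2)=2, p(3)=3, p(4)=5, p(5)=7, p(6)=11, p(7)=15, p(8)=22, p(9)=30, p(10)=42, p(11)=56, p(12)=77, p(13)=101, p(14)=135, p(15)=176, p(16)=231, p(17)=297, p(18)=385, p(19)=490, p(20)=627, p(21)=792, p(22)=1002, p(23)=1255, p(24)=1575, p(25)=1958, p(26)=2436, p(27)=3010, p(28)=3718, p(29)=4565, p(30)=5604, p(31)=6842, p(32)=8349, p(33)=10143, p(34)=12310, p(35)=14883, p(36)=17977, p(37)=21637, p(38)=26015, p(39)=31185, p(40)=37338, p(41)=44583, p(42)=53174, p(43)=63261, p(44)=75175, p(45)=89134, p(46)=105558, p(47)=124754, p(48)=147273, p(49)=173525, p(50)=204226, p(51)=239943, p(52)=281589, p(53)=329931, p(54)=386155, p(55)=451276, p(56)=526823, p(57)=614154, p(58)=715220, p(59)=831820, p(60)=966467, p(61)=1121505, p(62)=1300156, p(63)=1505499, p(64)=1741630, p(65)=2012558, p(66)=2323520, p(67)=2679689, p(68)=3087735, p(69)=3554345, p(70)=4087968, p(71)=4697205, p(72)=5392783, p(73)=6185689, p(74)=7089500, p(75)=8118264, p(76)=9289091, p(77)=10619863, p(78)=12132164, p(79)=13848650, p(80)=15796476, p(81)=18004327, p(82)=20506255, p(83)=23338469, p(84)=26543660, p(85)=30167357, p(86)=34262962, p(87)=38887673, p(88)=44108109, p(89)=49995925, p(90)=56634173, p(91)=64112359, p(92)=72533807, p(93)=82010177, p(94)=92669720, p(95)=104651419, p(96)=118114304, p(97)=133230930, p(98)=150198136, p(99)=169229875, p(100)=190569292, p(101)=214481126, p(102)=241265379, p(103)=271248950, p(104)=304801365, p(105)=342325709, p(106)=384276336, p(107)=431149389, p(108)=483502844, p(109)=541946240, p(110)=607163746, p(111)=679903203, p(112)=761002156, p(113)=851376628, p(114)=952050665, p(115)=1064144451, p(116)=1188908248, p(117)=1327710076, p(118)=1482074143, p(119)=1653668665, p(120)=1844349560, p(121)=2056148051, p(122)=2291320912, p(123)=2552338241, p(124)=2841940500, p(125)=3163127352, p(126)=3519222692, p(127)=3913864295, p(128)=4351078600, p(129)=4835271870, p(130)=5371315400, p(131)=5964539504, p(132)=6620830889, p(133)=7346629512, p(134)=8149040695, p(135)=9035836076, p(136)=10015581680, p(137)=11097645016, p(138)=12292341831, p(139)=13610949895, p(140)=15065878135, p(141)=16670689208, p(142)=18440293320, p(143)=20390982757, p(144)=22540654445, p(145)=24908858009, p(146)=27517052599, p(147)=30388671978, p(148)=33549419497, p(149)=37027355200, p(150)=40853235313, p(151)=45060624582, p(152)=49686288421, p(153)=54770336324, p(154)=60356673280, p(155)=66493182097, p(156)=73232243759, p(157)=80630964769, p(158)=88751778802.
Final step: p(159) = p(158) + p(157) - p(154) - p(152) + p(147) + p(144) - p(137) - p(133) + p(124) + p(119) - p(108) - p(102) + p(89) + p(82) - p(67) - p(59) + p(42) + p(33) - p(14) - p(4)
= 88751778802 + 80630964769 - 60356673280 - 49686288421 + 30388671978 + 22540654445 - 11097645016 - 7346629512 + 2841940500 + 1653668665 - 483502844 - 241265379 + 49995925 + 20506255 - 2679689 - 831820 + 53174 + 10143 - 135 - 5
= 97662728555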